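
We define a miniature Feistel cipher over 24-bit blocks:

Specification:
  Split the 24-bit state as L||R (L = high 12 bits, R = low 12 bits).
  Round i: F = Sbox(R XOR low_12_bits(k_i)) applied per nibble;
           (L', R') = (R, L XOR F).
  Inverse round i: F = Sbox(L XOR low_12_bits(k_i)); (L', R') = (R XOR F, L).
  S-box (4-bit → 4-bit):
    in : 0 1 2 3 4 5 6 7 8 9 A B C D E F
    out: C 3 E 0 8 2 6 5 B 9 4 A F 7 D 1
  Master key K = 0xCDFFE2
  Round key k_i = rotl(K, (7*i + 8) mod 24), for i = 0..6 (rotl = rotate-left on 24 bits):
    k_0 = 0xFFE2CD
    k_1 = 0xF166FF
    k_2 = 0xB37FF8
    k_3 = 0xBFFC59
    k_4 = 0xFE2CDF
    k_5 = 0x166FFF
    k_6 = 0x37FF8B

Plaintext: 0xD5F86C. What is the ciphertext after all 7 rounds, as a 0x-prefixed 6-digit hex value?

0x75B670

s_0 = plaintext = 0xD5F86C
s_1 = Round(s_0, k_0) = 0x86C91C
s_2 = Round(s_1, k_1) = 0x91C9BC
s_3 = Round(s_2, k_2) = 0x9BCF94
s_4 = Round(s_3, k_3) = 0xF9494B
s_5 = Round(s_4, k_4) = 0x94BD0C
s_6 = Round(s_5, k_5) = 0xD0C75B
s_7 = Round(s_6, k_6) = 0x75B670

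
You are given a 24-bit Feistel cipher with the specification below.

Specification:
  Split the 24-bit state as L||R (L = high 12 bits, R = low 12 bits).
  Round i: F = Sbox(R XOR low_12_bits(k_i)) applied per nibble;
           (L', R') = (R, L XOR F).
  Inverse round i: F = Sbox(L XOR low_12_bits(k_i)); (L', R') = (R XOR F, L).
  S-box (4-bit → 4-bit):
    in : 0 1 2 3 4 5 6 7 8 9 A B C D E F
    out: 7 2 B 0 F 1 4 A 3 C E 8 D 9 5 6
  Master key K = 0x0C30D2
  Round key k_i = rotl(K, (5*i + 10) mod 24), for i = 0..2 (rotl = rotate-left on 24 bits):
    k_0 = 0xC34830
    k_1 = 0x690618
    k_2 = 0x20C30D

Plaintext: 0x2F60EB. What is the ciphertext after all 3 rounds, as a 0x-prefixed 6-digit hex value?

s_0 = plaintext = 0x2F60EB
s_1 = Round(s_0, k_0) = 0x0EB16E
s_2 = Round(s_1, k_1) = 0x16EA4F
s_3 = Round(s_2, k_2) = 0xA4FD95

0xA4FD95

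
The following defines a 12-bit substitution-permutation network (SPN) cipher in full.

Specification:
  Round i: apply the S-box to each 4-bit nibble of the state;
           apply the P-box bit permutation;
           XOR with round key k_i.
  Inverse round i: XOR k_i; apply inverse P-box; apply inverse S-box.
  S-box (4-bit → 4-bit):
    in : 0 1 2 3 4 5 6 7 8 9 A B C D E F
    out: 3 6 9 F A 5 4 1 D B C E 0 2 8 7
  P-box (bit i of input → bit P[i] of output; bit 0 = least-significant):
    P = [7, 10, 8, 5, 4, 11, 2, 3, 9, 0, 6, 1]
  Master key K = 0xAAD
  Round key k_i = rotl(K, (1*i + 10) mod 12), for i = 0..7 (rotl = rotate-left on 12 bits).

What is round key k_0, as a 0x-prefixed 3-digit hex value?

0x6AB

K = 0xAAD
k_0 = rotl(K, (1*0+10) mod 12) = rotl(K, 10) = 0x6AB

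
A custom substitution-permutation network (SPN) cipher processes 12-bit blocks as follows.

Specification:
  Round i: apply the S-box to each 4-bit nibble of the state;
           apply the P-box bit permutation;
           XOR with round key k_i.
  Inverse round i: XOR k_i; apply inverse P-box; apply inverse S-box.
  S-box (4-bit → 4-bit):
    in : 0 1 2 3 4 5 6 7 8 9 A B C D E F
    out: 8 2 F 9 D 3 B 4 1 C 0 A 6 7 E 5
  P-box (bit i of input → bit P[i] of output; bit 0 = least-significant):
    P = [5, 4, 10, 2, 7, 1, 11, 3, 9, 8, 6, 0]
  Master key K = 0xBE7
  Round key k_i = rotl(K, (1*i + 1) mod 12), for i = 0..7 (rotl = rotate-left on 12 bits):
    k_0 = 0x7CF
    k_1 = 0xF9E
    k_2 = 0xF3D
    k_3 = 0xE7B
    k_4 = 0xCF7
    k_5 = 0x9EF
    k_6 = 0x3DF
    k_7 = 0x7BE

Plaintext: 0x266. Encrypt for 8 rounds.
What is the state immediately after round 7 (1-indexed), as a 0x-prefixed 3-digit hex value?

0x535

s_0 = plaintext = 0x266
s_1 = Round(s_0, k_0) = 0x430
s_2 = Round(s_1, k_1) = 0xD53
s_3 = Round(s_2, k_2) = 0xCDB
s_4 = Round(s_3, k_3) = 0x7AD
s_5 = Round(s_4, k_4) = 0x887
s_6 = Round(s_5, k_5) = 0xF6F
s_7 = Round(s_6, k_6) = 0x535
s_8 = Round(s_7, k_7) = 0x406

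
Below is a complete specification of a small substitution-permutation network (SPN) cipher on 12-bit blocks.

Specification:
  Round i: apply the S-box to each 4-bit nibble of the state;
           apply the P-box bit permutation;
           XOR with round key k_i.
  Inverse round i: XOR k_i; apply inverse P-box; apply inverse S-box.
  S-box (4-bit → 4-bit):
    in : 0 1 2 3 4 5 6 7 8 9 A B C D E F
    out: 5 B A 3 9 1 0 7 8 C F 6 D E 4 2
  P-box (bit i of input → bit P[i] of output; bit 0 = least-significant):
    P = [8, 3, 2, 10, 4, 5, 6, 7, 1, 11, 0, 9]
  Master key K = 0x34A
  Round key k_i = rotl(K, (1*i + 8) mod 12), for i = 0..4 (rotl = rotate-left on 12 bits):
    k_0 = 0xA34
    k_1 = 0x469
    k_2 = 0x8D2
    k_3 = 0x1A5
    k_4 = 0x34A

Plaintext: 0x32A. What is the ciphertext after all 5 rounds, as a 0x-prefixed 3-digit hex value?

s_0 = plaintext = 0x32A
s_1 = Round(s_0, k_0) = 0x79A
s_2 = Round(s_1, k_1) = 0x9A6
s_3 = Round(s_2, k_2) = 0xA23
s_4 = Round(s_3, k_3) = 0xA0E
s_5 = Round(s_4, k_4) = 0x91D

0x91D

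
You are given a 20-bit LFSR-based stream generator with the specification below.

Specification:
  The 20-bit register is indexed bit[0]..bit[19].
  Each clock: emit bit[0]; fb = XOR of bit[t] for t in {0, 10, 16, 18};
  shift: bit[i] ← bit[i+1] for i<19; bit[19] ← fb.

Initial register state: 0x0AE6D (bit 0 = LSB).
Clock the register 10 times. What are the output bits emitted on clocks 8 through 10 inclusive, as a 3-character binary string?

001

reg_0 = 0x0AE6D
clock 1: out=1, reg = 0x05736
clock 2: out=0, reg = 0x82B9B
clock 3: out=1, reg = 0xC15CD
clock 4: out=1, reg = 0xE0AE6
clock 5: out=0, reg = 0xF0573
clock 6: out=1, reg = 0x782B9
clock 7: out=1, reg = 0xBC15C
clock 8: out=0, reg = 0xDE0AE
clock 9: out=0, reg = 0x6F057
clock 10: out=1, reg = 0x3782B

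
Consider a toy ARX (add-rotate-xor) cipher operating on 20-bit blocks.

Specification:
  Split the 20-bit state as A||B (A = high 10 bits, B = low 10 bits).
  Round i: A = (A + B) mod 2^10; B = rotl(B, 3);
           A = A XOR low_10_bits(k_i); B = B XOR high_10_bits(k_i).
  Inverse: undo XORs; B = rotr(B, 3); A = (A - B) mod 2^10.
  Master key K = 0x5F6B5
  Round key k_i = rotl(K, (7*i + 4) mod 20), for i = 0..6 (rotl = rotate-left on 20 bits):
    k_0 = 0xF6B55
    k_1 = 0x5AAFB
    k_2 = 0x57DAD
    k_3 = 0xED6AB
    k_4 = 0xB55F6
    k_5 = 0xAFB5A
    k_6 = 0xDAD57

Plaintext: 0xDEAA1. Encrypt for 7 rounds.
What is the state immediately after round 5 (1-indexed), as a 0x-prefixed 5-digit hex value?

s_0 = plaintext = 0xDEAA1
s_1 = Round(s_0, k_0) = 0x53AD7
s_2 = Round(s_1, k_1) = 0xB7BD7
s_3 = Round(s_2, k_2) = 0xC63E0
s_4 = Round(s_3, k_3) = 0x14CB2
s_5 = Round(s_4, k_4) = 0x3CF44
s_6 = Round(s_5, k_5) = 0xDB498
s_7 = Round(s_6, k_6) = 0x54BAA

0x3CF44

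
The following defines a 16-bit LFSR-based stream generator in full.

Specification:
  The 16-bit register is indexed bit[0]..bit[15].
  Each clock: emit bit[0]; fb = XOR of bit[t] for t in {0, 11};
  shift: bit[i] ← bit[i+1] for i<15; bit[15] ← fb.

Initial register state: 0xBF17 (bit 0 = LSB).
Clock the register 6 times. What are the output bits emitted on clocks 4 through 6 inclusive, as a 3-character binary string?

010

reg_0 = 0xBF17
clock 1: out=1, reg = 0x5F8B
clock 2: out=1, reg = 0x2FC5
clock 3: out=1, reg = 0x17E2
clock 4: out=0, reg = 0x0BF1
clock 5: out=1, reg = 0x05F8
clock 6: out=0, reg = 0x02FC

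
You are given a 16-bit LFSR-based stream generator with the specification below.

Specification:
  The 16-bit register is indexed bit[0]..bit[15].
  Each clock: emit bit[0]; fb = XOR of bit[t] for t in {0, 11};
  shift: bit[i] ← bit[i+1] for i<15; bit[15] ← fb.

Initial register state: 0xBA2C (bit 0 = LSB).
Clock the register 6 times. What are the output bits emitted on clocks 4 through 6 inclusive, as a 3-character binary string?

101

reg_0 = 0xBA2C
clock 1: out=0, reg = 0xDD16
clock 2: out=0, reg = 0xEE8B
clock 3: out=1, reg = 0x7745
clock 4: out=1, reg = 0xBBA2
clock 5: out=0, reg = 0xDDD1
clock 6: out=1, reg = 0x6EE8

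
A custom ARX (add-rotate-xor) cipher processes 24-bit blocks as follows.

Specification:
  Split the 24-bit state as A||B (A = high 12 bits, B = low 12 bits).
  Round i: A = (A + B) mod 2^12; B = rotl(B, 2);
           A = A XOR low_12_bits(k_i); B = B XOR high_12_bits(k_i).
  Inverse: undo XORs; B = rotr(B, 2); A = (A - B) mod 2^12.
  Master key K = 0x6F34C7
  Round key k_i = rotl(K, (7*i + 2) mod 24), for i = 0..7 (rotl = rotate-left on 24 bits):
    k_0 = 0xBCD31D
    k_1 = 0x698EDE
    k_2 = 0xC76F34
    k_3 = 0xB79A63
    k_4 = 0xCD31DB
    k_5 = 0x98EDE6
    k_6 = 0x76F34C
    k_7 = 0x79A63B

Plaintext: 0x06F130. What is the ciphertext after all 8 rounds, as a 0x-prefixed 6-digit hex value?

s_0 = plaintext = 0x06F130
s_1 = Round(s_0, k_0) = 0x282F0D
s_2 = Round(s_1, k_1) = 0xF51AAF
s_3 = Round(s_2, k_2) = 0x5346C8
s_4 = Round(s_3, k_3) = 0x19F058
s_5 = Round(s_4, k_4) = 0x02CDB3
s_6 = Round(s_5, k_5) = 0x039F41
s_7 = Round(s_6, k_6) = 0xC36A68
s_8 = Round(s_7, k_7) = 0x0A5E38

0x0A5E38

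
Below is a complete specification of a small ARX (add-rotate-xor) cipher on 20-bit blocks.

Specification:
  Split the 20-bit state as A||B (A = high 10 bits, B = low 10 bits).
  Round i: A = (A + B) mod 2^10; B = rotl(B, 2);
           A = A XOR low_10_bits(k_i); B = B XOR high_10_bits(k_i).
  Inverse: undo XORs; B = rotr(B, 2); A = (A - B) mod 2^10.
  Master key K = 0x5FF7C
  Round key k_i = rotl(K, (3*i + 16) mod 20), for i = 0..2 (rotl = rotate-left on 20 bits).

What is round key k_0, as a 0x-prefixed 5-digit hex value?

K = 0x5FF7C
k_0 = rotl(K, (3*0+16) mod 20) = rotl(K, 16) = 0xC5FF7

0xC5FF7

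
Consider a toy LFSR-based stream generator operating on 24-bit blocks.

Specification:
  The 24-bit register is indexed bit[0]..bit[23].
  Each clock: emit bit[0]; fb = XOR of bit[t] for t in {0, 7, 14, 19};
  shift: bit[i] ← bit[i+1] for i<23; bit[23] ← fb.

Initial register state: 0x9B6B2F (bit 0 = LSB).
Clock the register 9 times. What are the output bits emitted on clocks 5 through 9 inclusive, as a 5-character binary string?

reg_0 = 0x9B6B2F
clock 1: out=1, reg = 0xCDB597
clock 2: out=1, reg = 0xE6DACB
clock 3: out=1, reg = 0xF36D65
clock 4: out=1, reg = 0x79B6B2
clock 5: out=0, reg = 0x3CDB59
clock 6: out=1, reg = 0x9E6DAC
clock 7: out=0, reg = 0xCF36D6
clock 8: out=0, reg = 0x679B6B
clock 9: out=1, reg = 0xB3CDB5

01001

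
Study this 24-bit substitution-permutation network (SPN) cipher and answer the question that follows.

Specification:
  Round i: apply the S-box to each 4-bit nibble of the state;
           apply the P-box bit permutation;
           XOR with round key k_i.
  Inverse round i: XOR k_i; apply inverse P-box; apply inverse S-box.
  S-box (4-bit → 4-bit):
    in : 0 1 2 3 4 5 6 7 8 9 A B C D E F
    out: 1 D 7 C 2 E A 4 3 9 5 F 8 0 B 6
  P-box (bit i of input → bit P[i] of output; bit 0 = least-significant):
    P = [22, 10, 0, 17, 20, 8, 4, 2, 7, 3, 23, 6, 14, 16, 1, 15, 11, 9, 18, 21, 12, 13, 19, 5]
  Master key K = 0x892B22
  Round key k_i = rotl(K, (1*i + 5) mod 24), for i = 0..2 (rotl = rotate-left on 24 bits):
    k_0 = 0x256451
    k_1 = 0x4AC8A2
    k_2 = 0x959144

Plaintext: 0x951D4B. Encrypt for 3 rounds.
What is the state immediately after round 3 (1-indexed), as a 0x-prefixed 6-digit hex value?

s_0 = plaintext = 0x951D4B
s_1 = Round(s_0, k_0) = 0x43B372
s_2 = Round(s_1, k_1) = 0xAF2CF1
s_3 = Round(s_2, k_2) = 0xDAC217

0xDAC217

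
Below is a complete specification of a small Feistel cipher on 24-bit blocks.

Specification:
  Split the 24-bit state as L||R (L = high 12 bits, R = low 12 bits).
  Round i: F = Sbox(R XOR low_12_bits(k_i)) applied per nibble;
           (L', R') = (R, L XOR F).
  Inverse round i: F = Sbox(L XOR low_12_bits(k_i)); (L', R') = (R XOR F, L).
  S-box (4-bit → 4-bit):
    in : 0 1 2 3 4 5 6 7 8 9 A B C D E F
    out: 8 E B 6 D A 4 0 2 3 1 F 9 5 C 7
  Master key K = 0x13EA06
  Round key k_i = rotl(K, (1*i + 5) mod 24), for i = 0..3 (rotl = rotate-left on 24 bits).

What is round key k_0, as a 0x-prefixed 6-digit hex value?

K = 0x13EA06
k_0 = rotl(K, (1*0+5) mod 24) = rotl(K, 5) = 0x7D40C2

0x7D40C2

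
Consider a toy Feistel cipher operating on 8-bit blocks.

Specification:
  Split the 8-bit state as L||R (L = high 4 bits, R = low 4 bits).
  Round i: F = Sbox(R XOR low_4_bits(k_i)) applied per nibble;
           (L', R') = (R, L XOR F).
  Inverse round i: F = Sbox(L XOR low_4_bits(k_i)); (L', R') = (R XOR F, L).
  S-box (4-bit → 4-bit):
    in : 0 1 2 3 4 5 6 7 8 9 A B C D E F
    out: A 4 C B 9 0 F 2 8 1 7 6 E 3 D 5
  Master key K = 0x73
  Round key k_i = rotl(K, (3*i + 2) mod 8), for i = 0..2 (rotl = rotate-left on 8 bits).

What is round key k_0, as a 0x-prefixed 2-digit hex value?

0xCD

K = 0x73
k_0 = rotl(K, (3*0+2) mod 8) = rotl(K, 2) = 0xCD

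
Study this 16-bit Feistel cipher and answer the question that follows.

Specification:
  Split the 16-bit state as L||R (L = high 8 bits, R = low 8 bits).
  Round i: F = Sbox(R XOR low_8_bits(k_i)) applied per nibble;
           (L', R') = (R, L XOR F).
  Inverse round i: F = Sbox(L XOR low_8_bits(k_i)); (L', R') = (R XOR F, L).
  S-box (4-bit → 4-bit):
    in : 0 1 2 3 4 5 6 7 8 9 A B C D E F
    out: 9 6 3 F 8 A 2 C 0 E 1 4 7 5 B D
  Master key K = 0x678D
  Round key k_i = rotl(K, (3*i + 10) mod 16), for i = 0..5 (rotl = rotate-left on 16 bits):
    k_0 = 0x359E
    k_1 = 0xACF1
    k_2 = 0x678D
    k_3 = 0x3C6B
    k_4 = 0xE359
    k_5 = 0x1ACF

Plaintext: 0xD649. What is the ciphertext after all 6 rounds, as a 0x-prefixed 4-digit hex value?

0x7B05

s_0 = plaintext = 0xD649
s_1 = Round(s_0, k_0) = 0x498A
s_2 = Round(s_1, k_1) = 0x8A8D
s_3 = Round(s_2, k_2) = 0x8D13
s_4 = Round(s_3, k_3) = 0x134D
s_5 = Round(s_4, k_4) = 0x4D7B
s_6 = Round(s_5, k_5) = 0x7B05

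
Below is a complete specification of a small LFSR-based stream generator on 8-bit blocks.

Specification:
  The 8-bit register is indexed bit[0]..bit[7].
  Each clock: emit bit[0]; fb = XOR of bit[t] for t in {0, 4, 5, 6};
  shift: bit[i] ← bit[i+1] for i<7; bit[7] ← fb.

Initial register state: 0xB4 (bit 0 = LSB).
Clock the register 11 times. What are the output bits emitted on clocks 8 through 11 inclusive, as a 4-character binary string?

1000

reg_0 = 0xB4
clock 1: out=0, reg = 0x5A
clock 2: out=0, reg = 0x2D
clock 3: out=1, reg = 0x16
clock 4: out=0, reg = 0x8B
clock 5: out=1, reg = 0xC5
clock 6: out=1, reg = 0x62
clock 7: out=0, reg = 0x31
clock 8: out=1, reg = 0x98
clock 9: out=0, reg = 0xCC
clock 10: out=0, reg = 0xE6
clock 11: out=0, reg = 0x73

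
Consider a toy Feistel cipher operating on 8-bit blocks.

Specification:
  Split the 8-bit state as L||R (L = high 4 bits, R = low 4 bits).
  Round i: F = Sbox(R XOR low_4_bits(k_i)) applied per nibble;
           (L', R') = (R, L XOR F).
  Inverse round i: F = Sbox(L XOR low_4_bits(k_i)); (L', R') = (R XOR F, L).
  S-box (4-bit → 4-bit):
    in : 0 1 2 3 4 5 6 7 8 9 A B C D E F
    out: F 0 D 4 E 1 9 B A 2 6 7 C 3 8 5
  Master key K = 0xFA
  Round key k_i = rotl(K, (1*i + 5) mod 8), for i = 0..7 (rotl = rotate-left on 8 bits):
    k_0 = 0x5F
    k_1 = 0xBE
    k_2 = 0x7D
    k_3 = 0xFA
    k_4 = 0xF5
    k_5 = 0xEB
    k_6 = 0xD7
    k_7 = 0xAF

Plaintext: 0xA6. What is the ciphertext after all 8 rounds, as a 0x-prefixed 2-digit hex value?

s_0 = plaintext = 0xA6
s_1 = Round(s_0, k_0) = 0x68
s_2 = Round(s_1, k_1) = 0x8F
s_3 = Round(s_2, k_2) = 0xF5
s_4 = Round(s_3, k_3) = 0x5A
s_5 = Round(s_4, k_4) = 0xA0
s_6 = Round(s_5, k_5) = 0x0D
s_7 = Round(s_6, k_6) = 0xD6
s_8 = Round(s_7, k_7) = 0x6F

0x6F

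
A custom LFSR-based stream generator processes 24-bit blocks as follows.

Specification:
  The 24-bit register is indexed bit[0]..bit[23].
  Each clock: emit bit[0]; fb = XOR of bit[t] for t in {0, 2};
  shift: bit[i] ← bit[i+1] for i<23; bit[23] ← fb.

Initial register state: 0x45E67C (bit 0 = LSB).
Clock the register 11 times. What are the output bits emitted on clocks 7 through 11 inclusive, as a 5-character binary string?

reg_0 = 0x45E67C
clock 1: out=0, reg = 0xA2F33E
clock 2: out=0, reg = 0xD1799F
clock 3: out=1, reg = 0x68BCCF
clock 4: out=1, reg = 0x345E67
clock 5: out=1, reg = 0x1A2F33
clock 6: out=1, reg = 0x8D1799
clock 7: out=1, reg = 0xC68BCC
clock 8: out=0, reg = 0xE345E6
clock 9: out=0, reg = 0xF1A2F3
clock 10: out=1, reg = 0xF8D179
clock 11: out=1, reg = 0xFC68BC

10011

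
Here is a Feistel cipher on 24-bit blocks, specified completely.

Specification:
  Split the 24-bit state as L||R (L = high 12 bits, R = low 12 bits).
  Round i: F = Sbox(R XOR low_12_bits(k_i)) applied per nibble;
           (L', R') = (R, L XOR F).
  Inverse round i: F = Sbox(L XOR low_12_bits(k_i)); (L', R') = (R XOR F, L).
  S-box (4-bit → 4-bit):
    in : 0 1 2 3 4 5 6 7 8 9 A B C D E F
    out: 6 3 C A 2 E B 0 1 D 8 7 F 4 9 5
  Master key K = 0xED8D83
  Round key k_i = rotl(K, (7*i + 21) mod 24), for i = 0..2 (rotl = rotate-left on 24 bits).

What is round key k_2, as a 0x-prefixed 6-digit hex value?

0x6C1F6C

K = 0xED8D83
k_0 = rotl(K, (7*0+21) mod 24) = rotl(K, 21) = 0x7DB1B0
k_1 = rotl(K, (7*1+21) mod 24) = rotl(K, 4) = 0xD8D83E
k_2 = rotl(K, (7*2+21) mod 24) = rotl(K, 11) = 0x6C1F6C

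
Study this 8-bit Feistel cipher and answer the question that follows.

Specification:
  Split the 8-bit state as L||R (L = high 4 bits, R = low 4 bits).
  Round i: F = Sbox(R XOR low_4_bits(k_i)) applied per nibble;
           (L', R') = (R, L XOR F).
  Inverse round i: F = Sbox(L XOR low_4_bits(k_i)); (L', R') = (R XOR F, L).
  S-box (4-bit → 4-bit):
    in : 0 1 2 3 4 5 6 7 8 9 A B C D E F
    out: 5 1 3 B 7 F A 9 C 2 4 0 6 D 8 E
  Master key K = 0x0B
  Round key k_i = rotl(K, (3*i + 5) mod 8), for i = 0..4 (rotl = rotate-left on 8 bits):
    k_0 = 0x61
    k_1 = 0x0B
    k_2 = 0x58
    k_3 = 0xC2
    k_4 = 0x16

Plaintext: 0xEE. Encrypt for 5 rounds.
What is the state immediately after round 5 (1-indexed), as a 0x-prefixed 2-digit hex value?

s_0 = plaintext = 0xEE
s_1 = Round(s_0, k_0) = 0xE0
s_2 = Round(s_1, k_1) = 0x0E
s_3 = Round(s_2, k_2) = 0xEA
s_4 = Round(s_3, k_3) = 0xA2
s_5 = Round(s_4, k_4) = 0x2D

0x2D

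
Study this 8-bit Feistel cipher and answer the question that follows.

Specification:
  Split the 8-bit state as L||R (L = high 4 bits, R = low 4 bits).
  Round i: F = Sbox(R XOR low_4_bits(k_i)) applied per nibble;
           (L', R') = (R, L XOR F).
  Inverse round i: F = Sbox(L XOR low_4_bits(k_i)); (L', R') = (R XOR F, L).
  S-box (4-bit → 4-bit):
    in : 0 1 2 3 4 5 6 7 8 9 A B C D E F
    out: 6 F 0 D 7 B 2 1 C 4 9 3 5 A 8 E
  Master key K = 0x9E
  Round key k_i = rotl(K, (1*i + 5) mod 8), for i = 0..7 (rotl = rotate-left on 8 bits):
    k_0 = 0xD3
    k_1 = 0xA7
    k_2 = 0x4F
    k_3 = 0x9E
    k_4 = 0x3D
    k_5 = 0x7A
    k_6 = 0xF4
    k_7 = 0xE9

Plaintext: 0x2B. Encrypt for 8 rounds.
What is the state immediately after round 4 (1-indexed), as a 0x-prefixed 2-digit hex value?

0x8D

s_0 = plaintext = 0x2B
s_1 = Round(s_0, k_0) = 0xBE
s_2 = Round(s_1, k_1) = 0xEF
s_3 = Round(s_2, k_2) = 0xF8
s_4 = Round(s_3, k_3) = 0x8D
s_5 = Round(s_4, k_4) = 0xDE
s_6 = Round(s_5, k_5) = 0xEA
s_7 = Round(s_6, k_6) = 0xA6
s_8 = Round(s_7, k_7) = 0x64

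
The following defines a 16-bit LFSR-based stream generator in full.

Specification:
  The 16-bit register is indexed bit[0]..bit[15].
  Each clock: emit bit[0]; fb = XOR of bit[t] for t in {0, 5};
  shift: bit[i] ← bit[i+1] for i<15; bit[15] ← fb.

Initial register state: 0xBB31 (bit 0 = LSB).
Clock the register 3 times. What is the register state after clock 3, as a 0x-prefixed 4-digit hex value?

reg_0 = 0xBB31
clock 1: out=1, reg = 0x5D98
clock 2: out=0, reg = 0x2ECC
clock 3: out=0, reg = 0x1766

0x1766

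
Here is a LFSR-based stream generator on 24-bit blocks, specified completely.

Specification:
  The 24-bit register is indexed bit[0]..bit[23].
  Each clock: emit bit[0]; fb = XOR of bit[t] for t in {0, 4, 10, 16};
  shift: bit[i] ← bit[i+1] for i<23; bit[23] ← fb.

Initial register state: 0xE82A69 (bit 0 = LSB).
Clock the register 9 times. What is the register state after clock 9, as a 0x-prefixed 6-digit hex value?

reg_0 = 0xE82A69
clock 1: out=1, reg = 0xF41534
clock 2: out=0, reg = 0x7A0A9A
clock 3: out=0, reg = 0xBD054D
clock 4: out=1, reg = 0xDE82A6
clock 5: out=0, reg = 0x6F4153
clock 6: out=1, reg = 0xB7A0A9
clock 7: out=1, reg = 0x5BD054
clock 8: out=0, reg = 0x2DE82A
clock 9: out=0, reg = 0x96F415

0x96F415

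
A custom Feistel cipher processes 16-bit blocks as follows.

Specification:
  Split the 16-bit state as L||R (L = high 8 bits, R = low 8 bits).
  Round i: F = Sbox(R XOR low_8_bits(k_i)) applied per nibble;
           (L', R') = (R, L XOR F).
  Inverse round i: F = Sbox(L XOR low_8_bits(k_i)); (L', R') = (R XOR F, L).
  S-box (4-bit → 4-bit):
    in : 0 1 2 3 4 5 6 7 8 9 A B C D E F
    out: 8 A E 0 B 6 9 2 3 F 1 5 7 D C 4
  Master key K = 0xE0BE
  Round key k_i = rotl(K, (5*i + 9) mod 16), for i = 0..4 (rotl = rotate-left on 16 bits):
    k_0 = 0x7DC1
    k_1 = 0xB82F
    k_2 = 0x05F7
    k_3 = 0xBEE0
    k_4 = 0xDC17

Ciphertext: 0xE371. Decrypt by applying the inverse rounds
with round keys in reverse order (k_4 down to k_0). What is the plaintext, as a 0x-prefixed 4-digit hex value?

0xDCA2

s_0 = ciphertext = 0xE371
s_1 = InvRound(s_0, k_4) = 0x3AE3
s_2 = InvRound(s_1, k_3) = 0x323A
s_3 = InvRound(s_2, k_2) = 0x4C32
s_4 = InvRound(s_3, k_1) = 0xA24C
s_5 = InvRound(s_4, k_0) = 0xDCA2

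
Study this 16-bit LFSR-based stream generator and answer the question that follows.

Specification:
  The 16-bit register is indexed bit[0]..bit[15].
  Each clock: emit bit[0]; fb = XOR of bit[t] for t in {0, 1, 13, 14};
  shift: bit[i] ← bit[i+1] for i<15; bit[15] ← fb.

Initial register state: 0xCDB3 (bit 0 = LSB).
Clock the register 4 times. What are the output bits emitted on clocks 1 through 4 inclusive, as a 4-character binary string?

1100

reg_0 = 0xCDB3
clock 1: out=1, reg = 0xE6D9
clock 2: out=1, reg = 0xF36C
clock 3: out=0, reg = 0x79B6
clock 4: out=0, reg = 0xBCDB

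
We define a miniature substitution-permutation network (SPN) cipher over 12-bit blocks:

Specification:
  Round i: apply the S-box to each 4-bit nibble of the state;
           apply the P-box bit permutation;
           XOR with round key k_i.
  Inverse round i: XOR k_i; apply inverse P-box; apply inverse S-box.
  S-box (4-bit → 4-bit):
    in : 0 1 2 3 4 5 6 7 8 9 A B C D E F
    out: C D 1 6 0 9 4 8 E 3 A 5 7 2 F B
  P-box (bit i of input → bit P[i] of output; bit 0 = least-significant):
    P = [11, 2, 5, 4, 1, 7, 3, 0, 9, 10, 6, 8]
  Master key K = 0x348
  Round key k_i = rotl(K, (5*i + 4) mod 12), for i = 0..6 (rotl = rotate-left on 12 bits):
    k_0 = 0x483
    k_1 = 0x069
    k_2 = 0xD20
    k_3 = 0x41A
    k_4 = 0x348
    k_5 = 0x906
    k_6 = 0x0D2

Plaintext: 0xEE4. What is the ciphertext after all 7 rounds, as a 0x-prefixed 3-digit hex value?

0x091

s_0 = plaintext = 0xEE4
s_1 = Round(s_0, k_0) = 0x348
s_2 = Round(s_1, k_1) = 0x41D
s_3 = Round(s_2, k_2) = 0xD2F
s_4 = Round(s_3, k_3) = 0x80C
s_5 = Round(s_4, k_4) = 0xE25
s_6 = Round(s_5, k_5) = 0x654
s_7 = Round(s_6, k_6) = 0x091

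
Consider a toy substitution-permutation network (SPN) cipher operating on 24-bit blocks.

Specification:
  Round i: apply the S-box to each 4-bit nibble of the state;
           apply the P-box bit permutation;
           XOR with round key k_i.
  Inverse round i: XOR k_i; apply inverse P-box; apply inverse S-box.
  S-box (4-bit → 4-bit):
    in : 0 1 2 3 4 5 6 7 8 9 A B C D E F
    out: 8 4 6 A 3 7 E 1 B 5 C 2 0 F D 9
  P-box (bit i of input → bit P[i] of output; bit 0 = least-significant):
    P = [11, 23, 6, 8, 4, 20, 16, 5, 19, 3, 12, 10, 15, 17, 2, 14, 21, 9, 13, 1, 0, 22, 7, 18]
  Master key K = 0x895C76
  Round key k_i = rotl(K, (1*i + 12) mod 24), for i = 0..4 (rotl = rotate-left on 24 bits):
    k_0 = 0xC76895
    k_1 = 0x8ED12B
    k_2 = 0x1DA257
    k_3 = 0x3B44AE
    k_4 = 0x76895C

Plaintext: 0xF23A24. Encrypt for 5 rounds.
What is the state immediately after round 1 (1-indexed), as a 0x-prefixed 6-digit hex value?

0x501694

s_0 = plaintext = 0xF23A24
s_1 = Round(s_0, k_0) = 0x501694
s_2 = Round(s_1, k_1) = 0x4FCDB4
s_3 = Round(s_2, k_2) = 0xE5BE5C
s_4 = Round(s_3, k_3) = 0x04723F
s_5 = Round(s_4, k_4) = 0x421274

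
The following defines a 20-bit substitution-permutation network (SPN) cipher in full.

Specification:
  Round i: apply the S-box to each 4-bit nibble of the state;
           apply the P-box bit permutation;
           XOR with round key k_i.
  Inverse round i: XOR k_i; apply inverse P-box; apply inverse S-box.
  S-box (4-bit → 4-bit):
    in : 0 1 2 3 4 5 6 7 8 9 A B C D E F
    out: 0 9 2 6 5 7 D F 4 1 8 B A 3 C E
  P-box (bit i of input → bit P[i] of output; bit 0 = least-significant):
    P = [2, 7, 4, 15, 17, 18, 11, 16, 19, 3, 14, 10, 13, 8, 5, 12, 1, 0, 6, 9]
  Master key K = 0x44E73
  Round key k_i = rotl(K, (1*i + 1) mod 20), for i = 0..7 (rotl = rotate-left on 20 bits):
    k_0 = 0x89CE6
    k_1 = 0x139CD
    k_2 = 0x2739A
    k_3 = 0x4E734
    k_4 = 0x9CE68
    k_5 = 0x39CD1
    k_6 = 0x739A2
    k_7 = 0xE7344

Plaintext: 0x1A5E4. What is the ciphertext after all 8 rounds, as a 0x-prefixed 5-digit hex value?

0xDDC02

s_0 = plaintext = 0x1A5E4
s_1 = Round(s_0, k_0) = 0x1C6F8
s_2 = Round(s_1, k_1) = 0xC66DF
s_3 = Round(s_2, k_2) = 0xC852B
s_4 = Round(s_3, k_3) = 0x82599
s_5 = Round(s_4, k_4) = 0x38F24
s_6 = Round(s_5, k_5) = 0x7D8AC
s_7 = Round(s_6, k_6) = 0x6DA61
s_8 = Round(s_7, k_7) = 0xDDC02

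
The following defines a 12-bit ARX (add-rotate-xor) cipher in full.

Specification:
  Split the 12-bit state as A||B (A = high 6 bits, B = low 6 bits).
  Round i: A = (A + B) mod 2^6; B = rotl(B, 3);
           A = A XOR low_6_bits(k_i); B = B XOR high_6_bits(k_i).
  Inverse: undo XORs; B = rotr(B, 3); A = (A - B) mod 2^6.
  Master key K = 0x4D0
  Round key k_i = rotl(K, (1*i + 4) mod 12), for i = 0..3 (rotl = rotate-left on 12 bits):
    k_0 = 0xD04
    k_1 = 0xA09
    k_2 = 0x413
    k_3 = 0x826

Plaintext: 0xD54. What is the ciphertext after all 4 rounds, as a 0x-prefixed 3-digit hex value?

s_0 = plaintext = 0xD54
s_1 = Round(s_0, k_0) = 0x356
s_2 = Round(s_1, k_1) = 0xA9A
s_3 = Round(s_2, k_2) = 0x5C3
s_4 = Round(s_3, k_3) = 0xF38

0xF38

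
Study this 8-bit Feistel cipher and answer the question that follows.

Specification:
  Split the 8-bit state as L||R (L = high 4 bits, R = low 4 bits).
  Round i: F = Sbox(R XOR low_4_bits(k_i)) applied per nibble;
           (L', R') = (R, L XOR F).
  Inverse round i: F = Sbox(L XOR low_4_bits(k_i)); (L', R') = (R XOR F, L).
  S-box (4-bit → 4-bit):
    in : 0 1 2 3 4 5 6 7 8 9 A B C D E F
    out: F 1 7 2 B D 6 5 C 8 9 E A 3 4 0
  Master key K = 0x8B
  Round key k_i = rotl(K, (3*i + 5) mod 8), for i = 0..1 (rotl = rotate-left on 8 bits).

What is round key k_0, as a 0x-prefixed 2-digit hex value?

0x71

K = 0x8B
k_0 = rotl(K, (3*0+5) mod 8) = rotl(K, 5) = 0x71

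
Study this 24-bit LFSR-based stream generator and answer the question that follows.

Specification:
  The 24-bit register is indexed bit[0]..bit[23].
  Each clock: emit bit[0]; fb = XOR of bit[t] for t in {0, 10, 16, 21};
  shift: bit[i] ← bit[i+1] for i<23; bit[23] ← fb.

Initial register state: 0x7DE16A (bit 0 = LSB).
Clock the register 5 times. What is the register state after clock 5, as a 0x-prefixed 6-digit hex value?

reg_0 = 0x7DE16A
clock 1: out=0, reg = 0x3EF0B5
clock 2: out=1, reg = 0x1F785A
clock 3: out=0, reg = 0x8FBC2D
clock 4: out=1, reg = 0xC7DE16
clock 5: out=0, reg = 0x63EF0B

0x63EF0B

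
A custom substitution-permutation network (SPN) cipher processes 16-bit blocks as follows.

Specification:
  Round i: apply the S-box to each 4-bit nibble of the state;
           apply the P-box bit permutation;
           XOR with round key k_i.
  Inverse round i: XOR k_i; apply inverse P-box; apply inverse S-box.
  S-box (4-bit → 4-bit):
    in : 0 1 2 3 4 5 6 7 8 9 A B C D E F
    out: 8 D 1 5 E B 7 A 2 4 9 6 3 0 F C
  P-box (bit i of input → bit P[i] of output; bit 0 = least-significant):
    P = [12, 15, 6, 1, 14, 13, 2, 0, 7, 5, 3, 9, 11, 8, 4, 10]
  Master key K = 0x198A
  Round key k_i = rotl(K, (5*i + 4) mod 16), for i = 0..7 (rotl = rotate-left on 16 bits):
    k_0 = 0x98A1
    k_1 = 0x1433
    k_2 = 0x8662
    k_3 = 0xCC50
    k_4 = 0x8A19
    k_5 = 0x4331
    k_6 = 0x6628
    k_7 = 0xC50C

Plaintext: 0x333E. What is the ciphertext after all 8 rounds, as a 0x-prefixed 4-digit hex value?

s_0 = plaintext = 0x333E
s_1 = Round(s_0, k_0) = 0x407F
s_2 = Round(s_1, k_1) = 0x3360
s_3 = Round(s_2, k_2) = 0xEEFC
s_4 = Round(s_3, k_3) = 0x53ED
s_5 = Round(s_4, k_4) = 0xE794
s_6 = Round(s_5, k_5) = 0xCC47
s_7 = Round(s_6, k_6) = 0xCF8F
s_8 = Round(s_7, k_7) = 0xEE46

0xEE46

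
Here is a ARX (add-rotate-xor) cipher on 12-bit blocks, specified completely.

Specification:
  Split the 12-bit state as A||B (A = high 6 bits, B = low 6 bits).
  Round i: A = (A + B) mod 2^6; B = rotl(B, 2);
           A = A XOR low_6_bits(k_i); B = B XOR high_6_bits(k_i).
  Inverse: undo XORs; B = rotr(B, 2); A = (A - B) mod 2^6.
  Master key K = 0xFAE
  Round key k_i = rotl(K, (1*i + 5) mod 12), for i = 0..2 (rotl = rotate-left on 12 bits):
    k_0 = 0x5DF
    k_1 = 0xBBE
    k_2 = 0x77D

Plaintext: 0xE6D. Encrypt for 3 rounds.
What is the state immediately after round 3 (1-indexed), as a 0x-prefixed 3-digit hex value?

0xC7F

s_0 = plaintext = 0xE6D
s_1 = Round(s_0, k_0) = 0xE61
s_2 = Round(s_1, k_1) = 0x928
s_3 = Round(s_2, k_2) = 0xC7F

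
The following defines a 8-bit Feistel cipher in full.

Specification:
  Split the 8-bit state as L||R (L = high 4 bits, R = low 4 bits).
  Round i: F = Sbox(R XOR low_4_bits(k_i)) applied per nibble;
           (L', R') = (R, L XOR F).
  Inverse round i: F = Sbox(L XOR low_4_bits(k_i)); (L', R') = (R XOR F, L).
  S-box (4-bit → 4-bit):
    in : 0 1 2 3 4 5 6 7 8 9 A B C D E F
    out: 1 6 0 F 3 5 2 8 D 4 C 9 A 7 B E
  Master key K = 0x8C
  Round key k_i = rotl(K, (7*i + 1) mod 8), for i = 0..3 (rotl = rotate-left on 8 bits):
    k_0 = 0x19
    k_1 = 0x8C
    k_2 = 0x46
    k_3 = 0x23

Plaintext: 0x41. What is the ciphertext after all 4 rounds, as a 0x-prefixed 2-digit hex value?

s_0 = plaintext = 0x41
s_1 = Round(s_0, k_0) = 0x19
s_2 = Round(s_1, k_1) = 0x94
s_3 = Round(s_2, k_2) = 0x49
s_4 = Round(s_3, k_3) = 0x98

0x98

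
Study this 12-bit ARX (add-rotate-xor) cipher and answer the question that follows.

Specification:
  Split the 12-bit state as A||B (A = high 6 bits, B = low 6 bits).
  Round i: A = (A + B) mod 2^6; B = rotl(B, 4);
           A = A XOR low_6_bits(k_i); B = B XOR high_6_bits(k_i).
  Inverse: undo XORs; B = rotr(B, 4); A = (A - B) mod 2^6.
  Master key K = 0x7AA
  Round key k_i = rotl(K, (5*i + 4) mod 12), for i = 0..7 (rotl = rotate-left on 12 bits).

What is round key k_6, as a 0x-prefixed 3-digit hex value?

0x9EA

K = 0x7AA
k_0 = rotl(K, (5*0+4) mod 12) = rotl(K, 4) = 0xAA7
k_1 = rotl(K, (5*1+4) mod 12) = rotl(K, 9) = 0x4F5
k_2 = rotl(K, (5*2+4) mod 12) = rotl(K, 2) = 0xEA9
k_3 = rotl(K, (5*3+4) mod 12) = rotl(K, 7) = 0x53D
k_4 = rotl(K, (5*4+4) mod 12) = rotl(K, 0) = 0x7AA
k_5 = rotl(K, (5*5+4) mod 12) = rotl(K, 5) = 0x54F
k_6 = rotl(K, (5*6+4) mod 12) = rotl(K, 10) = 0x9EA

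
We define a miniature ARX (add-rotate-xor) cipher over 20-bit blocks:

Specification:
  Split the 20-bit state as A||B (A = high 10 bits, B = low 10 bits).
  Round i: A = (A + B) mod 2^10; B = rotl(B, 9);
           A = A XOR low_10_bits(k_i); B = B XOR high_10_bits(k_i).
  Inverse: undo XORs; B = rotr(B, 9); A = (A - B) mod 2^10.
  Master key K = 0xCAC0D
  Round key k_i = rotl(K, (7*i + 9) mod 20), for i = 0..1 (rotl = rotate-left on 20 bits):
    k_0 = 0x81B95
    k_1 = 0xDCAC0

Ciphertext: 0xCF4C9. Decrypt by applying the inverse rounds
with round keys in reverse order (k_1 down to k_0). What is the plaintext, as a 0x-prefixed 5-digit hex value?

0x8C6E2

s_0 = ciphertext = 0xCF4C9
s_1 = InvRound(s_0, k_1) = 0xA1B77
s_2 = InvRound(s_1, k_0) = 0x8C6E2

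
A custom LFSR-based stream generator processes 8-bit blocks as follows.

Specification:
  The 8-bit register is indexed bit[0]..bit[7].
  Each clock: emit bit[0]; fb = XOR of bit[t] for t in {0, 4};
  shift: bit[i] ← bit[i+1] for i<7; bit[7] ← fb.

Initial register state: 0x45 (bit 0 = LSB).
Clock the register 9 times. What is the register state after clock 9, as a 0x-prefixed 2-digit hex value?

reg_0 = 0x45
clock 1: out=1, reg = 0xA2
clock 2: out=0, reg = 0x51
clock 3: out=1, reg = 0x28
clock 4: out=0, reg = 0x14
clock 5: out=0, reg = 0x8A
clock 6: out=0, reg = 0x45
clock 7: out=1, reg = 0xA2
clock 8: out=0, reg = 0x51
clock 9: out=1, reg = 0x28

0x28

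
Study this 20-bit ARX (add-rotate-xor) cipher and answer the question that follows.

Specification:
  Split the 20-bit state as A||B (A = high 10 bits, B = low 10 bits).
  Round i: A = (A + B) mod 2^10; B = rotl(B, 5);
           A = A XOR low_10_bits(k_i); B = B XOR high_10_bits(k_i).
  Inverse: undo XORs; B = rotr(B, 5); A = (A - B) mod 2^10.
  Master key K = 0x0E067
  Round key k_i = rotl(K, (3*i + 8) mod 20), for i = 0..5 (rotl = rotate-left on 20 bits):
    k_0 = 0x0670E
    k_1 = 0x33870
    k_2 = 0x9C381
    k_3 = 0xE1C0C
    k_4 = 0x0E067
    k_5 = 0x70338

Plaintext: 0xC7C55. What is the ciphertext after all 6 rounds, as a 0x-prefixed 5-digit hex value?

s_0 = plaintext = 0xC7C55
s_1 = Round(s_0, k_0) = 0x1EABB
s_2 = Round(s_1, k_1) = 0xD17BB
s_3 = Round(s_2, k_2) = 0x2050D
s_4 = Round(s_3, k_3) = 0x60A2F
s_5 = Round(s_4, k_4) = 0xF59C9
s_6 = Round(s_5, k_5) = 0xA9CEE

0xA9CEE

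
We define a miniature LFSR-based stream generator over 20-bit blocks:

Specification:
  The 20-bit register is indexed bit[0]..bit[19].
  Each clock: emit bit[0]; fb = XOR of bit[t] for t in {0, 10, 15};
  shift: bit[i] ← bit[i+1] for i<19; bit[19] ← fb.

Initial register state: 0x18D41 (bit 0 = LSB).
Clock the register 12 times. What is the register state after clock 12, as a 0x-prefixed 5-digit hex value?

reg_0 = 0x18D41
clock 1: out=1, reg = 0x8C6A0
clock 2: out=0, reg = 0x46350
clock 3: out=0, reg = 0x231A8
clock 4: out=0, reg = 0x118D4
clock 5: out=0, reg = 0x08C6A
clock 6: out=0, reg = 0x04635
clock 7: out=1, reg = 0x0231A
clock 8: out=0, reg = 0x0118D
clock 9: out=1, reg = 0x808C6
clock 10: out=0, reg = 0x40463
clock 11: out=1, reg = 0x20231
clock 12: out=1, reg = 0x90118

0x90118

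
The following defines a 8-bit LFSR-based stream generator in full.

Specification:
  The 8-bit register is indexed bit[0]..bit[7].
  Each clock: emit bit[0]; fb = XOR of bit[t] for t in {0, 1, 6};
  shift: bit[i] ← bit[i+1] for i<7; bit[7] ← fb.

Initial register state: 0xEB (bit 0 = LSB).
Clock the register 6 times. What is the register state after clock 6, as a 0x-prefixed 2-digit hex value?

reg_0 = 0xEB
clock 1: out=1, reg = 0xF5
clock 2: out=1, reg = 0x7A
clock 3: out=0, reg = 0x3D
clock 4: out=1, reg = 0x9E
clock 5: out=0, reg = 0xCF
clock 6: out=1, reg = 0xE7

0xE7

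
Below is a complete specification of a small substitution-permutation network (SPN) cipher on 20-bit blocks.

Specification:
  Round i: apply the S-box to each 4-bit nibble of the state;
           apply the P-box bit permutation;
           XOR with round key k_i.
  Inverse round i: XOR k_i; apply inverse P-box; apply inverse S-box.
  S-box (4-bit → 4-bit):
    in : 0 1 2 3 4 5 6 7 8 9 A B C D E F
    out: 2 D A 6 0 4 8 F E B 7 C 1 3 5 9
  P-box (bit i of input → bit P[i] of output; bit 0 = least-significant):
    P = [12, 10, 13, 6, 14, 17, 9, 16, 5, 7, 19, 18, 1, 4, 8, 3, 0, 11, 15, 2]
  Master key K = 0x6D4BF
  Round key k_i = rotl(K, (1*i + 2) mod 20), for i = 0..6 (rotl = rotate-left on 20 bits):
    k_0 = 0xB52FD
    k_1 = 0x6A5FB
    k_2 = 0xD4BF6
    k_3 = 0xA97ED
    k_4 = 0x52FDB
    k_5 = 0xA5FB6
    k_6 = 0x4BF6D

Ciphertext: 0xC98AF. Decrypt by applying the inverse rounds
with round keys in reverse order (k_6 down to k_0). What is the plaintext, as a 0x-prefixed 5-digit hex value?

s_0 = ciphertext = 0xC98AF
s_1 = InvRound(s_0, k_6) = 0x4E358
s_2 = InvRound(s_1, k_5) = 0x8F707
s_3 = InvRound(s_2, k_4) = 0x828FF
s_4 = InvRound(s_3, k_3) = 0x3A43A
s_5 = InvRound(s_4, k_2) = 0x8B8A8
s_6 = InvRound(s_5, k_1) = 0xDAB09
s_7 = InvRound(s_6, k_0) = 0x839D1

0x839D1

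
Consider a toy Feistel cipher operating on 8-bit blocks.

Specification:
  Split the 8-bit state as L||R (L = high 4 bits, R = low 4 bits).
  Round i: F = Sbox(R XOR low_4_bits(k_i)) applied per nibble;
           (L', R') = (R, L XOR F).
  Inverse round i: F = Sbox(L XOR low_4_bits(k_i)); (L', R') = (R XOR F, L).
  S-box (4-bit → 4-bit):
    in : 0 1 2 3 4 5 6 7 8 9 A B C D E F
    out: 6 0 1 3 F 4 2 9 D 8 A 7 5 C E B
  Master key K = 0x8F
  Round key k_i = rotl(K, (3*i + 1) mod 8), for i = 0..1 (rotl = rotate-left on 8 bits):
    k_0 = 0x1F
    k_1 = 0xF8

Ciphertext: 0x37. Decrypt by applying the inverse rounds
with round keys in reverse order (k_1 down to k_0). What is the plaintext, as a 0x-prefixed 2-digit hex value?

0x80

s_0 = ciphertext = 0x37
s_1 = InvRound(s_0, k_1) = 0x03
s_2 = InvRound(s_1, k_0) = 0x80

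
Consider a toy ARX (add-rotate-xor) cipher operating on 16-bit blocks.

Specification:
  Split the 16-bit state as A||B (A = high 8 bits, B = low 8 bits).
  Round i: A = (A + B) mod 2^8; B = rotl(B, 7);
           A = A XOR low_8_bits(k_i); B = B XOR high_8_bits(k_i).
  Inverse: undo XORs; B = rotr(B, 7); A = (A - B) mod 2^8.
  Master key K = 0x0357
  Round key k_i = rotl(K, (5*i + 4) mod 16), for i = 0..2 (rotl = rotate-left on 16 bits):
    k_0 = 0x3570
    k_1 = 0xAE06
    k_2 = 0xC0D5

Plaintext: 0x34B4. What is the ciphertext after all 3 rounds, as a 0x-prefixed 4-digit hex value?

s_0 = plaintext = 0x34B4
s_1 = Round(s_0, k_0) = 0x986F
s_2 = Round(s_1, k_1) = 0x0119
s_3 = Round(s_2, k_2) = 0xCF4C

0xCF4C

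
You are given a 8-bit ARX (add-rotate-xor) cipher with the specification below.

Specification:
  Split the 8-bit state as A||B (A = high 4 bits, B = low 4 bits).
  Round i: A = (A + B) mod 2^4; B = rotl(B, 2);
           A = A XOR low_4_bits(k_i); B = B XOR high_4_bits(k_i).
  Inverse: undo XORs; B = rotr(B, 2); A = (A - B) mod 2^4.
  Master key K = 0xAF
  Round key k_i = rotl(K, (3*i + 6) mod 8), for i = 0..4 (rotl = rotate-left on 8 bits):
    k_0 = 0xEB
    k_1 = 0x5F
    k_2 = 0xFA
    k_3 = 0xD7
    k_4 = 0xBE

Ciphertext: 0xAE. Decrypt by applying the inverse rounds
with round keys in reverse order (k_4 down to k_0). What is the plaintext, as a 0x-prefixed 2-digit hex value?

0x09

s_0 = ciphertext = 0xAE
s_1 = InvRound(s_0, k_4) = 0xF5
s_2 = InvRound(s_1, k_3) = 0x62
s_3 = InvRound(s_2, k_2) = 0x57
s_4 = InvRound(s_3, k_1) = 0x28
s_5 = InvRound(s_4, k_0) = 0x09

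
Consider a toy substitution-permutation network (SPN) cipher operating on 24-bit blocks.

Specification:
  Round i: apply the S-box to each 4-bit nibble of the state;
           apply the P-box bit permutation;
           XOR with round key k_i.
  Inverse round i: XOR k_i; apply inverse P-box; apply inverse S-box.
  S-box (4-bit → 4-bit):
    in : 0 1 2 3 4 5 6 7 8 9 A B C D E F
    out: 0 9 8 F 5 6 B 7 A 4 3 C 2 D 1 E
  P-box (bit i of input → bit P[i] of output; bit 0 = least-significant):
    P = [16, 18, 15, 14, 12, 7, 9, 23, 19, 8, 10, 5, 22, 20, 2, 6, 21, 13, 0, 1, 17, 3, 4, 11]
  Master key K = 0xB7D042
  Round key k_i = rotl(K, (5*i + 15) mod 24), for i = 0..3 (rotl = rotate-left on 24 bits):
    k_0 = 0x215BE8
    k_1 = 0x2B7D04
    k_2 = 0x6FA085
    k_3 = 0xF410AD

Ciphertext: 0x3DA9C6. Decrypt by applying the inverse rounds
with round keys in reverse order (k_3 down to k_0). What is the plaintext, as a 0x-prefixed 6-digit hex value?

s_0 = ciphertext = 0x3DA9C6
s_1 = InvRound(s_0, k_3) = 0x8F1614
s_2 = InvRound(s_1, k_2) = 0x97E939
s_3 = InvRound(s_2, k_1) = 0x545D15
s_4 = InvRound(s_3, k_0) = 0x543B5A

0x543B5A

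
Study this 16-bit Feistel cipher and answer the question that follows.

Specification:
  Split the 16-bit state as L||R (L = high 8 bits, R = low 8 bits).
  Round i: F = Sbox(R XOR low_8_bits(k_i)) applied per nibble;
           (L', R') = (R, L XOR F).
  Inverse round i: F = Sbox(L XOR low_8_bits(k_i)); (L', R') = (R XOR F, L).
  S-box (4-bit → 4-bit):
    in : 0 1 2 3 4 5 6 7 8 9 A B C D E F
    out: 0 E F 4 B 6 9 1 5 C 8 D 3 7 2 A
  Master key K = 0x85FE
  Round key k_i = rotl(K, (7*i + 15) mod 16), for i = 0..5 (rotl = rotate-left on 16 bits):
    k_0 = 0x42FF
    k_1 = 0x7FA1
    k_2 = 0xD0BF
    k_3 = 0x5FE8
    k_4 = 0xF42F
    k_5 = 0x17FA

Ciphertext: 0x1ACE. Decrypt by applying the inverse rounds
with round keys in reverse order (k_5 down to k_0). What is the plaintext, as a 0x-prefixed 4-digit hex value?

s_0 = ciphertext = 0x1ACE
s_1 = InvRound(s_0, k_5) = 0xEE1A
s_2 = InvRound(s_1, k_4) = 0x24EE
s_3 = InvRound(s_2, k_3) = 0xDD24
s_4 = InvRound(s_3, k_2) = 0xBBDD
s_5 = InvRound(s_4, k_1) = 0x35BB
s_6 = InvRound(s_5, k_0) = 0x8335

0x8335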